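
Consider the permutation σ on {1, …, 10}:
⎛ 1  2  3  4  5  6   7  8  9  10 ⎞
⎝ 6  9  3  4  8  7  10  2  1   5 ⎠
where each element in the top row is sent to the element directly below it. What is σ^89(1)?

6

Tracing 1 → 6 → … returns to 1 after 8 steps, so 1 lies in an 8-cycle (1 6 7 10 5 8 2 9).
On an 8-cycle, σ^8 is the identity, so σ^89 = σ^1 there (89 ≡ 1 mod 8).
Advancing 1 step from 1: 1 → 6.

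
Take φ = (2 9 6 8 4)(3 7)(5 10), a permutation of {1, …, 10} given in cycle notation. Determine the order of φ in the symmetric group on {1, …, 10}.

10

The disjoint cycles have lengths 5, 2, 2, 1.
The order is lcm(5, 2, 2) = 10.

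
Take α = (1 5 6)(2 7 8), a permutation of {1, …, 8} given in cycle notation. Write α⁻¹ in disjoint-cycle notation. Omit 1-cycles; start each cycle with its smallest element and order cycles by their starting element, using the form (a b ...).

The inverse reverses each cycle.
Reversing each cycle of α and rotating so the smallest element leads gives (1 6 5)(2 8 7).

(1 6 5)(2 8 7)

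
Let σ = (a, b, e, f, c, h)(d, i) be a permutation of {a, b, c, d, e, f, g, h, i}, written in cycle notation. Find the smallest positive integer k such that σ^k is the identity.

6

The disjoint cycles have lengths 6, 2, 1.
The order is lcm(6, 2) = 6.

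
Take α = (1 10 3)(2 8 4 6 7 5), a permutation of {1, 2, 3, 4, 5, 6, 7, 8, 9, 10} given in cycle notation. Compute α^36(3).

3

3 lies in the 3-cycle (1 10 3).
Since the cycle has length 3, α^36 acts on it the same as α^0 (36 mod 3 = 0).
So α^36(3) = 3.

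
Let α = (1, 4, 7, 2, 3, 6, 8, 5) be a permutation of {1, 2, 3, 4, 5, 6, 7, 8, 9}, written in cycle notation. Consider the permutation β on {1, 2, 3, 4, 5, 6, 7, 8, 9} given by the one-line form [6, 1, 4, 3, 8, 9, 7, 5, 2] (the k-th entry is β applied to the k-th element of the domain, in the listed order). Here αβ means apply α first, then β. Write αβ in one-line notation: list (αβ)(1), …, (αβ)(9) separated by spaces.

(αβ)(x) = β(α(x)). Computing each image: β(α(1)) = β(4) = 3, β(α(2)) = β(3) = 4, β(α(3)) = β(6) = 9, β(α(4)) = β(7) = 7, β(α(5)) = β(1) = 6, β(α(6)) = β(8) = 5, β(α(7)) = β(2) = 1, β(α(8)) = β(5) = 8, β(α(9)) = β(9) = 2.
Hence αβ = [3 4 9 7 6 5 1 8 2].

3 4 9 7 6 5 1 8 2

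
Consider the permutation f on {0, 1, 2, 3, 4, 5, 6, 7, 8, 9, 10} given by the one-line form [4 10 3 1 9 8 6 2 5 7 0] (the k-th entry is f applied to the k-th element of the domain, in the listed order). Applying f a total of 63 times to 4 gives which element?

0

Tracing 4 → 9 → … returns to 4 after 8 steps, so 4 lies in an 8-cycle (0 4 9 7 2 3 1 10).
Since the cycle has length 8, f^63 acts on it the same as f^7 (63 mod 8 = 7).
Stepping 7 places around the cycle: 4 → 9 → 7 → 2 → 3 → 1 → 10 → 0.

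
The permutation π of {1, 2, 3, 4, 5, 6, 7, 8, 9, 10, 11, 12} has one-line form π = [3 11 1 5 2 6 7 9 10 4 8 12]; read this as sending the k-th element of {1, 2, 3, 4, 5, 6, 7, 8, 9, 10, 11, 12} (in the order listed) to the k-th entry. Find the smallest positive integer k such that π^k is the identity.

14

Decomposing into disjoint cycles gives cycle lengths 7, 2, 1, 1, 1.
The order is lcm(7, 2) = 14.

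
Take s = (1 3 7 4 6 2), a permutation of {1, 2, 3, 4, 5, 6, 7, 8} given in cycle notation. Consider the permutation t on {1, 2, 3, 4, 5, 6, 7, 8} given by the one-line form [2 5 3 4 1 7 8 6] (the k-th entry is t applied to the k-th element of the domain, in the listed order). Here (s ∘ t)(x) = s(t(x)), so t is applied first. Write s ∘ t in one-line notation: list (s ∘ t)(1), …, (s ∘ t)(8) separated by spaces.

(s ∘ t)(x) = s(t(x)). Computing each image: s(t(1)) = s(2) = 1, s(t(2)) = s(5) = 5, s(t(3)) = s(3) = 7, s(t(4)) = s(4) = 6, s(t(5)) = s(1) = 3, s(t(6)) = s(7) = 4, s(t(7)) = s(8) = 8, s(t(8)) = s(6) = 2.
Hence s ∘ t = [1 5 7 6 3 4 8 2].

1 5 7 6 3 4 8 2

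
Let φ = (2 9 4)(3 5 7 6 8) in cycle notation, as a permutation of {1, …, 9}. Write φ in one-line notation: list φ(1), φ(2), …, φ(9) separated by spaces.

1 9 5 2 7 8 6 3 4

Image by image: 1↦1, 2↦9, 3↦5, 4↦2, 5↦7, 6↦8, 7↦6, 8↦3, 9↦4.
Listing these in domain order gives 1 9 5 2 7 8 6 3 4.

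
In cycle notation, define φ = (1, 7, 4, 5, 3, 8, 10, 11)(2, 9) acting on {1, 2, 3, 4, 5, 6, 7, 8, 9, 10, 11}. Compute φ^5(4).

11

4 lies in the 8-cycle (1, 7, 4, 5, 3, 8, 10, 11).
Advancing 5 steps from 4: 4 → 5 → 3 → 8 → 10 → 11.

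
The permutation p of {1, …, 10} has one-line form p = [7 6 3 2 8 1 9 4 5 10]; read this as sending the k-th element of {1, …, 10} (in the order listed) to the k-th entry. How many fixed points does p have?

2

The fixed points (elements with p(x) = x) are {3, 10}, so there are 2.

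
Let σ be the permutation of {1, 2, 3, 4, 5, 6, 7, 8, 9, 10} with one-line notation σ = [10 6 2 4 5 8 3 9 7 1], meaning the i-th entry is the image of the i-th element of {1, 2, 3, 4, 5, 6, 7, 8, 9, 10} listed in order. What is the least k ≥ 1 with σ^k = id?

6

Writing σ as disjoint cycles, the cycle lengths are 6, 2, 1, 1.
The order is lcm(6, 2) = 6.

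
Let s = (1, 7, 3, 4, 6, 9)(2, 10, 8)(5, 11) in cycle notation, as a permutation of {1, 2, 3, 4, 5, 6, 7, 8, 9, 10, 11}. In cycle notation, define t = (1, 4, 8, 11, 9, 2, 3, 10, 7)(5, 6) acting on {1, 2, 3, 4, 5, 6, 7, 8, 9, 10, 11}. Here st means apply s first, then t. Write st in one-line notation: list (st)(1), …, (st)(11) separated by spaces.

1 7 8 5 9 2 10 3 4 11 6

(st)(x) = t(s(x)). Computing each image: t(s(1)) = t(7) = 1, t(s(2)) = t(10) = 7, t(s(3)) = t(4) = 8, t(s(4)) = t(6) = 5, t(s(5)) = t(11) = 9, t(s(6)) = t(9) = 2, t(s(7)) = t(3) = 10, t(s(8)) = t(2) = 3, t(s(9)) = t(1) = 4, t(s(10)) = t(8) = 11, t(s(11)) = t(5) = 6.
Hence st = [1 7 8 5 9 2 10 3 4 11 6].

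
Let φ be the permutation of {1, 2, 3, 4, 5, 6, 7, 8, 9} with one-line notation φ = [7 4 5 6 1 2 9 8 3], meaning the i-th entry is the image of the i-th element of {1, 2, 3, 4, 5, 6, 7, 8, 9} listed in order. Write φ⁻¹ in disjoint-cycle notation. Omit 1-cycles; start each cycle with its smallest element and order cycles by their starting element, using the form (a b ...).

The cycle decomposition of φ is (1 7 9 3 5)(2 4 6).
Reversing each cycle (and rotating so the smallest element leads) gives φ⁻¹ = (1 5 3 9 7)(2 6 4).

(1 5 3 9 7)(2 6 4)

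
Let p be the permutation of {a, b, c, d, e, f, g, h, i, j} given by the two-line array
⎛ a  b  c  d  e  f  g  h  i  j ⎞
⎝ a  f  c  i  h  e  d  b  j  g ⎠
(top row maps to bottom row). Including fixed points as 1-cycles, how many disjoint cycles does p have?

The cycle decomposition is (a)(b f e h)(c)(d i j g), which has 4 cycles (counting 1-cycles).

4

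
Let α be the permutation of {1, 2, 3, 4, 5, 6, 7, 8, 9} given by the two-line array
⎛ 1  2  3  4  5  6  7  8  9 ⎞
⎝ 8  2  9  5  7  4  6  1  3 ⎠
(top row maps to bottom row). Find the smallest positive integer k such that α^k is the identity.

4

Decomposing into disjoint cycles gives cycle lengths 4, 2, 2, 1.
The order is lcm(4, 2, 2) = 4.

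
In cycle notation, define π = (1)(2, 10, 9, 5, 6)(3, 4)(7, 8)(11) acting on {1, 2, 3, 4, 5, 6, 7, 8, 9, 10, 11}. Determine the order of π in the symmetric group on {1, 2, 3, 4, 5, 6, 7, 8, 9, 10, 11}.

The cycle type of π is (5, 2, 2, 1, 1).
The order is lcm(5, 2, 2) = 10.

10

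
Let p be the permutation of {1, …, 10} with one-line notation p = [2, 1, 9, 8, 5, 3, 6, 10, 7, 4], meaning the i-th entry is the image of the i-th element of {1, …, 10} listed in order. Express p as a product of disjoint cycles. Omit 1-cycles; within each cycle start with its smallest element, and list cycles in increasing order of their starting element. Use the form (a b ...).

From 1: 1 → 2 → 1, closing the cycle (1 2).
Continuing from each remaining unvisited element yields (1 2)(3 9 7 6)(4 8 10).

(1 2)(3 9 7 6)(4 8 10)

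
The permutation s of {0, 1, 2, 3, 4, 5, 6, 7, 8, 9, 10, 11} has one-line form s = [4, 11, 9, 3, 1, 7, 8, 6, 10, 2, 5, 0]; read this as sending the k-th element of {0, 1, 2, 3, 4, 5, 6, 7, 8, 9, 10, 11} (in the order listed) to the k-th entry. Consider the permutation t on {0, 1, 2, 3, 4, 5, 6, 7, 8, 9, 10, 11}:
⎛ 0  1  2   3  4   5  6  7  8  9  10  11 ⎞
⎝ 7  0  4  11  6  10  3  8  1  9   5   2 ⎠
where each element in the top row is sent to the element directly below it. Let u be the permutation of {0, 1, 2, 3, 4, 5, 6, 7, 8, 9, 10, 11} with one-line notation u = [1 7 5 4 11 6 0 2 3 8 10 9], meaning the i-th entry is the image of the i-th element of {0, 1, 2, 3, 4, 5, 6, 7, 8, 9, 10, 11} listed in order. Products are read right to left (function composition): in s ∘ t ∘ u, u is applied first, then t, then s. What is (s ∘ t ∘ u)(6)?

6

Apply the permutations in order: u(6) = 0, then t(0) = 7, then s(7) = 6. So (s ∘ t ∘ u)(6) = 6.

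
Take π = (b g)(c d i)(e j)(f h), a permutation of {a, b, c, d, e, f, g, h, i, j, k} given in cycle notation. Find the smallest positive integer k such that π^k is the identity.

The disjoint cycles have lengths 3, 2, 2, 2, 1, 1.
The order is lcm(3, 2, 2, 2) = 6.

6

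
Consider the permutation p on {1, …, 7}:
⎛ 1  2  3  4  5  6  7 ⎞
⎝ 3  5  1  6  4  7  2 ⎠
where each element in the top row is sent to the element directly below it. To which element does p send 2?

The entry below 2 in the array is 5, so p(2) = 5.

5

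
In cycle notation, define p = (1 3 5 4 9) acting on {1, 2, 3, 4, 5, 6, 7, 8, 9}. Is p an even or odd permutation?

The cycle lengths are 5, 1, 1, 1, 1.
A cycle is odd iff its length is even; p has 0 even-length cycles, so sgn(p) = (−1)^0 and p is even.

even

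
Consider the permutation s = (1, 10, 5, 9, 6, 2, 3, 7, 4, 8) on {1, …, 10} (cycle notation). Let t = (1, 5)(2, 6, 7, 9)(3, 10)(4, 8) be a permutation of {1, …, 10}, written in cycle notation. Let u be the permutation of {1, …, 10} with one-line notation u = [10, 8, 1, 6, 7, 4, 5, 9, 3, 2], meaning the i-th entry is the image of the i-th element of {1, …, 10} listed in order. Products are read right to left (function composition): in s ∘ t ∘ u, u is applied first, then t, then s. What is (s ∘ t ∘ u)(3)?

Apply the permutations in order: u(3) = 1, then t(1) = 5, then s(5) = 9. So (s ∘ t ∘ u)(3) = 9.

9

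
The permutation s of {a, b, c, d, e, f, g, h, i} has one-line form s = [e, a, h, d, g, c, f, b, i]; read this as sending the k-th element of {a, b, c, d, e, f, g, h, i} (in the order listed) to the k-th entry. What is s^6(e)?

a

Tracing e → g → … returns to e after 7 steps, so e lies in a 7-cycle (a e g f c h b).
Advancing 6 steps from e: e → g → f → c → h → b → a.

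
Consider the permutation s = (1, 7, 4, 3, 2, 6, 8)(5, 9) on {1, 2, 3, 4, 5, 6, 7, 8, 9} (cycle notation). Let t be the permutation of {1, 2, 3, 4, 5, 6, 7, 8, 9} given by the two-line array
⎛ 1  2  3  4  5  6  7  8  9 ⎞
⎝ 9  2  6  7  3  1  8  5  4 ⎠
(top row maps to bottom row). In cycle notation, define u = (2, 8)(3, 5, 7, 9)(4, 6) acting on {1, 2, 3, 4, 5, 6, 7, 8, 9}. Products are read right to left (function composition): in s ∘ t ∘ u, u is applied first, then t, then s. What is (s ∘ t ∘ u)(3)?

Chase 3: u(3) = 5; t(5) = 3; s(3) = 2. Hence (s ∘ t ∘ u)(3) = 2.

2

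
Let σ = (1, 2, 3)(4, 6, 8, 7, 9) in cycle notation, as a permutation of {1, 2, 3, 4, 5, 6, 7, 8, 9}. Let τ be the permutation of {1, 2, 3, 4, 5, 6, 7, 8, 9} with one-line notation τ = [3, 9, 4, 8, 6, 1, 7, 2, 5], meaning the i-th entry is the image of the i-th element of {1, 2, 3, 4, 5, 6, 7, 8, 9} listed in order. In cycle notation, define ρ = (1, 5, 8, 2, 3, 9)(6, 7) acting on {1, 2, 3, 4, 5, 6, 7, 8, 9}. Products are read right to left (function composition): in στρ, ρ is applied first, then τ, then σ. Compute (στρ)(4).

(στρ)(4) = σ(τ(ρ(4))). ρ(4) = 4, then τ(4) = 8, then σ(8) = 7, so the result is 7.

7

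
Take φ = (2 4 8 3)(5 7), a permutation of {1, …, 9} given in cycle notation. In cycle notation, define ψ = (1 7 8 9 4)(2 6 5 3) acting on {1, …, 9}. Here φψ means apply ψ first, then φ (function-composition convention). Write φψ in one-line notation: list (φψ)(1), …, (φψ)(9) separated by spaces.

Chase each element through ψ then φ: 1 → 7 → 5; 2 → 6 → 6; 3 → 2 → 4; 4 → 1 → 1; 5 → 3 → 2; 6 → 5 → 7; 7 → 8 → 3; 8 → 9 → 9; 9 → 4 → 8.
Collecting the images, φψ = [5 6 4 1 2 7 3 9 8].

5 6 4 1 2 7 3 9 8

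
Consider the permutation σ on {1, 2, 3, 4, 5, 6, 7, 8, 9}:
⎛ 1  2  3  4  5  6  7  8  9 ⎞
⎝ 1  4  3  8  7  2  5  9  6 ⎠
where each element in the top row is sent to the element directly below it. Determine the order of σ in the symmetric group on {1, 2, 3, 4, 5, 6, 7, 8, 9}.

Writing σ as disjoint cycles, the cycle lengths are 5, 2, 1, 1.
Since disjoint cycles commute, ord(σ) = lcm(5, 2) = 10.

10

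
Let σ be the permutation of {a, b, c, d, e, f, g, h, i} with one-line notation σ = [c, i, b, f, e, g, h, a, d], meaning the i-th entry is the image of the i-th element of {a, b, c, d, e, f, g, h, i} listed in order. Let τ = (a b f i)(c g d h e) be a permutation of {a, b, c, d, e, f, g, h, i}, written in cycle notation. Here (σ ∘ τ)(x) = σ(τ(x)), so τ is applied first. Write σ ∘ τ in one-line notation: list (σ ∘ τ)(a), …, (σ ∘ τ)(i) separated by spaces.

i g h a b d f e c

(σ ∘ τ)(x) = σ(τ(x)). Computing each image: σ(τ(a)) = σ(b) = i, σ(τ(b)) = σ(f) = g, σ(τ(c)) = σ(g) = h, σ(τ(d)) = σ(h) = a, σ(τ(e)) = σ(c) = b, σ(τ(f)) = σ(i) = d, σ(τ(g)) = σ(d) = f, σ(τ(h)) = σ(e) = e, σ(τ(i)) = σ(a) = c.
Hence σ ∘ τ = [i g h a b d f e c].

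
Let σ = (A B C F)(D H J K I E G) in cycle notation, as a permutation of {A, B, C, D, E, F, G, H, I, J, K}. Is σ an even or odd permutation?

odd

The cycle lengths are 7, 4.
A cycle is odd iff its length is even; σ has 1 even-length cycle, so sgn(σ) = (−1)^1 and σ is odd.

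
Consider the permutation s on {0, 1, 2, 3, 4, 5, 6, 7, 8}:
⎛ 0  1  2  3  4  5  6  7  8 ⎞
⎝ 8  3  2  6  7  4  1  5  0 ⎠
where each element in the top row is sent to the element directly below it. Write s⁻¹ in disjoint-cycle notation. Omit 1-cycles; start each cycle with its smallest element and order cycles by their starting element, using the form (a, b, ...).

(0, 8)(1, 6, 3)(4, 5, 7)

The cycle decomposition of s is (0, 8)(1, 3, 6)(4, 7, 5).
The inverse reverses every cycle; in canonical form, s⁻¹ = (0, 8)(1, 6, 3)(4, 5, 7).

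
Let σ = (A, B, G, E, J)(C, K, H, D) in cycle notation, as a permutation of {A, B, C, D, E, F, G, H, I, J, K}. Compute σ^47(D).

H

D lies in the 4-cycle (C, K, H, D).
Since the cycle has length 4, σ^47 acts on it the same as σ^3 (47 mod 4 = 3).
Stepping 3 places around the cycle: D → C → K → H.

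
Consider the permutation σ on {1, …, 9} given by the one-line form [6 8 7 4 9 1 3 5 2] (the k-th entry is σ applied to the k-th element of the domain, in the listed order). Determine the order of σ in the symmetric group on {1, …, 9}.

The disjoint-cycle form of σ has cycle lengths 4, 2, 2, 1.
The order is lcm(4, 2, 2) = 4.

4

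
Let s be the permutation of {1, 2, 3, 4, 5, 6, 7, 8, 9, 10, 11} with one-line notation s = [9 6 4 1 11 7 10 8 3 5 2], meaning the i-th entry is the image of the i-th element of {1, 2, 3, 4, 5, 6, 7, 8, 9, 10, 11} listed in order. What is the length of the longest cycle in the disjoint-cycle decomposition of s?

Decomposing into disjoint cycles gives (1 9 3 4)(2 6 7 10 5 11); the longest has length 6.

6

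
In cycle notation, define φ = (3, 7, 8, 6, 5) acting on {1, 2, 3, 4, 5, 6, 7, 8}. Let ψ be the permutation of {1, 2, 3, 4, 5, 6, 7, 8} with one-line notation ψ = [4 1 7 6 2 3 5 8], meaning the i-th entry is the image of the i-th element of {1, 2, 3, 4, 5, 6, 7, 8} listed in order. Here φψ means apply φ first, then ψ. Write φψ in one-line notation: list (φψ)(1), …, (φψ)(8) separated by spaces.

4 1 5 6 7 2 8 3

For each element, apply φ then ψ: 1 → 1 → 4; 2 → 2 → 1; 3 → 7 → 5; 4 → 4 → 6; 5 → 3 → 7; 6 → 5 → 2; 7 → 8 → 8; 8 → 6 → 3.
So φψ in one-line form is 4 1 5 6 7 2 8 3.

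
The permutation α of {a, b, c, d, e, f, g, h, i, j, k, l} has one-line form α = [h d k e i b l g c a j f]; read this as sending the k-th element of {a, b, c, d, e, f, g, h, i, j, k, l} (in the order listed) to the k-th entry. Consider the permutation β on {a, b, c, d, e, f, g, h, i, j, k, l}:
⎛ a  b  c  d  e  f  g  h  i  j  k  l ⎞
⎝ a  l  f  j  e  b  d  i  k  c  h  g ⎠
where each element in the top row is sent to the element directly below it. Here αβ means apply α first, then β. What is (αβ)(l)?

α(l) = f, then β(f) = b; composing gives (αβ)(l) = b.

b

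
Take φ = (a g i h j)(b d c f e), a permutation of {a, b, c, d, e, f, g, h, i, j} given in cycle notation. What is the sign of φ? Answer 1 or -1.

The cycle lengths are 5, 5.
A cycle is odd iff its length is even; φ has 0 even-length cycles, so sgn(φ) = (−1)^0 and φ is even.

1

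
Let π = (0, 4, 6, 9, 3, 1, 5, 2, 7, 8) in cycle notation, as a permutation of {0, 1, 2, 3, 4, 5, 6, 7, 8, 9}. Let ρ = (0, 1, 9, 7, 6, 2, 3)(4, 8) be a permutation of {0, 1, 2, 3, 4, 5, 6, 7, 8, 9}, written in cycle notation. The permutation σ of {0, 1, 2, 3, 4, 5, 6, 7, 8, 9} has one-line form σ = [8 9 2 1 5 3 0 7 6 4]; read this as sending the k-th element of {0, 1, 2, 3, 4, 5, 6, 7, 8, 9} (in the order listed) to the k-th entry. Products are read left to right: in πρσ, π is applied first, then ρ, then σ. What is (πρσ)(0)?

Chase 0: π(0) = 4; ρ(4) = 8; σ(8) = 6. Hence (πρσ)(0) = 6.

6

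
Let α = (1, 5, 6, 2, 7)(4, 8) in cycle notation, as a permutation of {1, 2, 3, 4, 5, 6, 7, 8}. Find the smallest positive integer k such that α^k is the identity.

10

The disjoint cycles have lengths 5, 2, 1.
The order is lcm(5, 2) = 10.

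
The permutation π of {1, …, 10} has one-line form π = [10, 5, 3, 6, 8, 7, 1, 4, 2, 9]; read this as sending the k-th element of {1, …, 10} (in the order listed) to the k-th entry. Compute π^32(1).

8

Tracing 1 → 10 → … returns to 1 after 9 steps, so 1 lies in a 9-cycle (1 10 9 2 5 8 4 6 7).
Since the cycle has length 9, π^32 acts on it the same as π^5 (32 mod 9 = 5).
Stepping 5 places around the cycle: 1 → 10 → 9 → 2 → 5 → 8.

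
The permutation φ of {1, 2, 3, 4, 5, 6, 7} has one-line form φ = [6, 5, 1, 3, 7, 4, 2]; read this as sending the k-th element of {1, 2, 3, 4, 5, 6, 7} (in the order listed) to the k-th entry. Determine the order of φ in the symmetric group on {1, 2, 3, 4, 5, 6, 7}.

Decomposing into disjoint cycles gives cycle lengths 4, 3.
The order of φ is the least common multiple of its cycle lengths: lcm(4, 3) = 12.

12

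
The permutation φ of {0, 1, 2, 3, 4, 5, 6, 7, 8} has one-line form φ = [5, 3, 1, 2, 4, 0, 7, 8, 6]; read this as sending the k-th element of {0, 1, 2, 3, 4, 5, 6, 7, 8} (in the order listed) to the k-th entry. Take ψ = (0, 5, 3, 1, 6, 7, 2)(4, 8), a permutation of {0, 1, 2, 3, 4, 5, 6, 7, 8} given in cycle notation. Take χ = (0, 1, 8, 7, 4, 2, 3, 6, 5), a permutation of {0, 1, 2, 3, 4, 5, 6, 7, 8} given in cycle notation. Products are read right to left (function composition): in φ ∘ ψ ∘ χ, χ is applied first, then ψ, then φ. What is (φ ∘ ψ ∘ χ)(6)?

2

(φ ∘ ψ ∘ χ)(6) = φ(ψ(χ(6))). χ(6) = 5, then ψ(5) = 3, then φ(3) = 2, so the result is 2.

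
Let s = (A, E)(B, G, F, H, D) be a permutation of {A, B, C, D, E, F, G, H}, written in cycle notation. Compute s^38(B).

B lies in the 5-cycle (B, G, F, H, D).
On a 5-cycle, s^5 is the identity, so s^38 = s^3 there (38 ≡ 3 mod 5).
Advancing 3 steps from B: B → G → F → H.

H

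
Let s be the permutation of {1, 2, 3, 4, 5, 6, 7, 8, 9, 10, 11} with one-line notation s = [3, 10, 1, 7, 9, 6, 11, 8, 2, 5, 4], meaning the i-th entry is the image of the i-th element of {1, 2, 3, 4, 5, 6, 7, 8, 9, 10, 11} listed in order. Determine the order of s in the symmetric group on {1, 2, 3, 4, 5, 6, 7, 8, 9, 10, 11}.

12

Decomposing into disjoint cycles gives cycle lengths 4, 3, 2, 1, 1.
The order of s is the least common multiple of its cycle lengths: lcm(4, 3, 2) = 12.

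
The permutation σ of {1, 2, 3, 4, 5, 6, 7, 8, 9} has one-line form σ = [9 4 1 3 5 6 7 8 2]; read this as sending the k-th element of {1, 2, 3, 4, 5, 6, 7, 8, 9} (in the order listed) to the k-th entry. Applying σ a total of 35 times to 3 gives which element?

3

Tracing 3 → 1 → … returns to 3 after 5 steps, so 3 lies in a 5-cycle (1, 9, 2, 4, 3).
On a 5-cycle, σ^5 is the identity, so σ^35 = σ^0 there (35 ≡ 0 mod 5).
So σ^35(3) = 3.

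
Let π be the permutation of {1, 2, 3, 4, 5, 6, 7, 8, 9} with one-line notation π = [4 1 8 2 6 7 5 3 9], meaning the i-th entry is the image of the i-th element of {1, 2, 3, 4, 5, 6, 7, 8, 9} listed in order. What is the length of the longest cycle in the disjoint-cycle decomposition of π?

Decomposing into disjoint cycles gives (1 4 2)(3 8)(5 6 7); the longest has length 3.

3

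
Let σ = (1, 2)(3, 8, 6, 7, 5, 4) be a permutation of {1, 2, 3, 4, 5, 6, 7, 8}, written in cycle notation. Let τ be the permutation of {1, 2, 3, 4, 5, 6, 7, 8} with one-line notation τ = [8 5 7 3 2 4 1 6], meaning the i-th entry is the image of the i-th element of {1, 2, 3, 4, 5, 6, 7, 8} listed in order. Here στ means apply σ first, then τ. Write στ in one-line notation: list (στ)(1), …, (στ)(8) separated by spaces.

5 8 6 7 3 1 2 4

(στ)(x) = τ(σ(x)). Computing each image: τ(σ(1)) = τ(2) = 5, τ(σ(2)) = τ(1) = 8, τ(σ(3)) = τ(8) = 6, τ(σ(4)) = τ(3) = 7, τ(σ(5)) = τ(4) = 3, τ(σ(6)) = τ(7) = 1, τ(σ(7)) = τ(5) = 2, τ(σ(8)) = τ(6) = 4.
Hence στ = [5 8 6 7 3 1 2 4].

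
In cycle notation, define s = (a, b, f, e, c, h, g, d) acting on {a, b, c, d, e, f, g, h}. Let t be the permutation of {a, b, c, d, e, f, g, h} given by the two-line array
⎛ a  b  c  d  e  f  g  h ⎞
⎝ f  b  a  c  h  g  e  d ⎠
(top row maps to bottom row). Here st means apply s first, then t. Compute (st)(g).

First apply s: s(g) = d, then t(d) = c. Thus (st)(g) = c.

c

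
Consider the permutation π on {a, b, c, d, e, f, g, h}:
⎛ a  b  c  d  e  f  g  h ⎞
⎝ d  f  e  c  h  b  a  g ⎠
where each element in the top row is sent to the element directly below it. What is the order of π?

6

Decomposing into disjoint cycles gives cycle lengths 6, 2.
The order of π is the least common multiple of its cycle lengths: lcm(6, 2) = 6.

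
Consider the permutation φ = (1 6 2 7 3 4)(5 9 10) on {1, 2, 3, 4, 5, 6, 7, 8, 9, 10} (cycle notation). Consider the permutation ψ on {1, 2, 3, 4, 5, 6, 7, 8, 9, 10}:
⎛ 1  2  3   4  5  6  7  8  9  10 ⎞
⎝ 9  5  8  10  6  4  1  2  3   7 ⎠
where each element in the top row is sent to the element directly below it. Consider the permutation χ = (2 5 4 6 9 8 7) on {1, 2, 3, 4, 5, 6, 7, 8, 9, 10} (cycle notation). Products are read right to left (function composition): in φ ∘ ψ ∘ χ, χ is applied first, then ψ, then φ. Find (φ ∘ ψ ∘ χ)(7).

Chase 7: χ(7) = 2; ψ(2) = 5; φ(5) = 9. Hence (φ ∘ ψ ∘ χ)(7) = 9.

9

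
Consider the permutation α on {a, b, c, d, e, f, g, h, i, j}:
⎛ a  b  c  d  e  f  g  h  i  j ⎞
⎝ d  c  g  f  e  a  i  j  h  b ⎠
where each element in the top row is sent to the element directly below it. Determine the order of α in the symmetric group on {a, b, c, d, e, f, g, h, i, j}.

Writing α as disjoint cycles, the cycle lengths are 6, 3, 1.
The order of α is the least common multiple of its cycle lengths: lcm(6, 3) = 6.

6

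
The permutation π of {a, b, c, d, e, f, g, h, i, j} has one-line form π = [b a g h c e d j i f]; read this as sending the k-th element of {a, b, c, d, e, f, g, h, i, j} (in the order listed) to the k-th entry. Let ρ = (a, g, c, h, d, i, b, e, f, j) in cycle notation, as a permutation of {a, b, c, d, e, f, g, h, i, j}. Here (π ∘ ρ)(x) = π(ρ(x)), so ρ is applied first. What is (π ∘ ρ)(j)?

b

(π ∘ ρ)(j) = π(ρ(j)). ρ(j) = a, then π(a) = b. So (π ∘ ρ)(j) = b.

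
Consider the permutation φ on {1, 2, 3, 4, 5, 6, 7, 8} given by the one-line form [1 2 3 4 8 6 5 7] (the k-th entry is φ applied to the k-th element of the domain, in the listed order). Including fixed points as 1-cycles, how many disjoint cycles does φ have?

The cycle decomposition is (1)(2)(3)(4)(5 8 7)(6), which has 6 cycles (counting 1-cycles).

6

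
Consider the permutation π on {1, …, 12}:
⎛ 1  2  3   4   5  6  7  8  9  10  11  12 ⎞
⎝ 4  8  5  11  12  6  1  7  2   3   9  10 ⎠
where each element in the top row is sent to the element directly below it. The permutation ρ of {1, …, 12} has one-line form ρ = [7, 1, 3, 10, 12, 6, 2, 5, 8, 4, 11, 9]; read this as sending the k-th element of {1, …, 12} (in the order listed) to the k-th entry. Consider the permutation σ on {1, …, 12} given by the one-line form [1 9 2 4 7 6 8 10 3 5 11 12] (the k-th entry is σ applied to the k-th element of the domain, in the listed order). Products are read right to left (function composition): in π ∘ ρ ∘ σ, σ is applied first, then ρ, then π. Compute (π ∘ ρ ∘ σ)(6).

(π ∘ ρ ∘ σ)(6) = π(ρ(σ(6))). σ(6) = 6, then ρ(6) = 6, then π(6) = 6, so the result is 6.

6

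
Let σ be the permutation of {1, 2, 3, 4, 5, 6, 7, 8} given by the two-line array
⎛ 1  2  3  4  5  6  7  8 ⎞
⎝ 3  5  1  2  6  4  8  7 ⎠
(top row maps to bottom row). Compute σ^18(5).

4

Tracing 5 → 6 → … returns to 5 after 4 steps, so 5 lies in a 4-cycle (2 5 6 4).
Since the cycle has length 4, σ^18 acts on it the same as σ^2 (18 mod 4 = 2).
Advancing 2 steps from 5: 5 → 6 → 4.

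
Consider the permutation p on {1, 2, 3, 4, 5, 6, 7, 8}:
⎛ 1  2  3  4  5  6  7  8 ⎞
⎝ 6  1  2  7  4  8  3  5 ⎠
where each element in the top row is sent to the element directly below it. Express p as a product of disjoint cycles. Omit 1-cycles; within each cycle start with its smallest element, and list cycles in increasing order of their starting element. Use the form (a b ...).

Start at 1 and follow images: 1 → 6 → 8 → 5 → 4 → 7 → 3 → 2 → 1, giving the cycle (1 6 8 5 4 7 3 2).
Repeating from the next unused element and collecting all non-trivial cycles gives (1 6 8 5 4 7 3 2).

(1 6 8 5 4 7 3 2)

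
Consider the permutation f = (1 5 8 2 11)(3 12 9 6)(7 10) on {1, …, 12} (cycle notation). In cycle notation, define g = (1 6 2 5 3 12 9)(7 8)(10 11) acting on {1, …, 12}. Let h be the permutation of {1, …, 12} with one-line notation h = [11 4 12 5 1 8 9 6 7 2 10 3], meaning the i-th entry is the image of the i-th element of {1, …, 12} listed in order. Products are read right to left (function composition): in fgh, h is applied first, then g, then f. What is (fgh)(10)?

(fgh)(10) = f(g(h(10))). h(10) = 2, then g(2) = 5, then f(5) = 8, so the result is 8.

8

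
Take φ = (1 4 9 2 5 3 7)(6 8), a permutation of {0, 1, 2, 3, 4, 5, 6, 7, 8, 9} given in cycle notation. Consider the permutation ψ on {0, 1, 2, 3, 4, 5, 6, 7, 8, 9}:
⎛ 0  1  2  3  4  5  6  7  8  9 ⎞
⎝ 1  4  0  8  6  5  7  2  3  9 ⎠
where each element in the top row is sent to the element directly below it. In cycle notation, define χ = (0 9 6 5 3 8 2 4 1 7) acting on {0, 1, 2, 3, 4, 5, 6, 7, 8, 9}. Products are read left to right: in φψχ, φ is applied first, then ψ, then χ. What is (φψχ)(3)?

(φψχ)(3) = χ(ψ(φ(3))). φ(3) = 7, then ψ(7) = 2, then χ(2) = 4, so the result is 4.

4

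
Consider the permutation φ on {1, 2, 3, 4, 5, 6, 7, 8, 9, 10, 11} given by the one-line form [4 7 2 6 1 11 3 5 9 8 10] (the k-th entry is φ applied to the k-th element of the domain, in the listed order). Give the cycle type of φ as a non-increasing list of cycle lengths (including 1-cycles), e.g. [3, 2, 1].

The disjoint cycles are (1, 4, 6, 11, 10, 8, 5)(2, 7, 3)(9), with lengths 7, 3, 1 in non-increasing order.

[7, 3, 1]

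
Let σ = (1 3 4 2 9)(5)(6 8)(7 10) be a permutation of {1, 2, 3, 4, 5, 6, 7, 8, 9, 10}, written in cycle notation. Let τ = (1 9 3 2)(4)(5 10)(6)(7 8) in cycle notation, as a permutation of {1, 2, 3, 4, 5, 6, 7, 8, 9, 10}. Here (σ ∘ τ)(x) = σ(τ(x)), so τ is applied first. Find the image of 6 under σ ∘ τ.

8

τ(6) = 6, then σ(6) = 8; composing gives (σ ∘ τ)(6) = 8.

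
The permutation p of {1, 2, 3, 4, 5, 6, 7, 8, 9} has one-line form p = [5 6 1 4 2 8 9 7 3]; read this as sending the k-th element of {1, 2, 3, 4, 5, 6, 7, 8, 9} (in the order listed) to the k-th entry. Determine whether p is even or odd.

odd

In disjoint-cycle form the cycle lengths are 8, 1.
A cycle is odd iff its length is even; p has 1 even-length cycle, so sgn(p) = (−1)^1 and p is odd.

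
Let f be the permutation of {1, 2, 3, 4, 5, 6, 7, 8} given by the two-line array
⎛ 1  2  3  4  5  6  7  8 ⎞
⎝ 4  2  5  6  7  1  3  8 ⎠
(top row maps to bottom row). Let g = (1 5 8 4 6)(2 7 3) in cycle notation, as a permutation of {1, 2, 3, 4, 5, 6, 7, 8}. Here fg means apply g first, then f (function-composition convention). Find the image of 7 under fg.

5

First apply g: g(7) = 3, then f(3) = 5. Thus (fg)(7) = 5.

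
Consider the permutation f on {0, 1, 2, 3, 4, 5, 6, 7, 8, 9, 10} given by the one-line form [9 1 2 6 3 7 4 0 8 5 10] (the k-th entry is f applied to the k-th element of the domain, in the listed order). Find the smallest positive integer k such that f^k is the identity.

12

Decomposing into disjoint cycles gives cycle lengths 4, 3, 1, 1, 1, 1.
Since disjoint cycles commute, ord(f) = lcm(4, 3) = 12.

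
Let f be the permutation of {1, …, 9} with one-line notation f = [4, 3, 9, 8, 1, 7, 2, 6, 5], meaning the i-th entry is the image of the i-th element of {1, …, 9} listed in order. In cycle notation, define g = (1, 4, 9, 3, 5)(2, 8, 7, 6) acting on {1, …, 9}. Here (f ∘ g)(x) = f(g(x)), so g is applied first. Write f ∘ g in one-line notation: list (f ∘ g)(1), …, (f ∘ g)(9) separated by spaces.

8 6 1 5 4 3 7 2 9

(f ∘ g)(x) = f(g(x)). Computing each image: f(g(1)) = f(4) = 8, f(g(2)) = f(8) = 6, f(g(3)) = f(5) = 1, f(g(4)) = f(9) = 5, f(g(5)) = f(1) = 4, f(g(6)) = f(2) = 3, f(g(7)) = f(6) = 7, f(g(8)) = f(7) = 2, f(g(9)) = f(3) = 9.
Hence f ∘ g = [8 6 1 5 4 3 7 2 9].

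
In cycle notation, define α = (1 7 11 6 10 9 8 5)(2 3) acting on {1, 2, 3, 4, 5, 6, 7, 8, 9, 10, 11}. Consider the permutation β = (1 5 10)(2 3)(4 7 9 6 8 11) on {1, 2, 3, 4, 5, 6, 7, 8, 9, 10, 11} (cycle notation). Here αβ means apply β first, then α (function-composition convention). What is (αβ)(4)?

11

First apply β: β(4) = 7, then α(7) = 11. Thus (αβ)(4) = 11.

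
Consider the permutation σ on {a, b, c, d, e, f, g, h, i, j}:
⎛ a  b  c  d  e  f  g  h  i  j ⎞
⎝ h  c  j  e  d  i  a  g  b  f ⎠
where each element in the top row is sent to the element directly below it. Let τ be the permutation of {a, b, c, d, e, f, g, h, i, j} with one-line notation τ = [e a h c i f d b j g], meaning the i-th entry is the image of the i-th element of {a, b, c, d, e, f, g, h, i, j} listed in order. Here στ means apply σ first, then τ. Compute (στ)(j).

First apply σ: σ(j) = f, then τ(f) = f. Thus (στ)(j) = f.

f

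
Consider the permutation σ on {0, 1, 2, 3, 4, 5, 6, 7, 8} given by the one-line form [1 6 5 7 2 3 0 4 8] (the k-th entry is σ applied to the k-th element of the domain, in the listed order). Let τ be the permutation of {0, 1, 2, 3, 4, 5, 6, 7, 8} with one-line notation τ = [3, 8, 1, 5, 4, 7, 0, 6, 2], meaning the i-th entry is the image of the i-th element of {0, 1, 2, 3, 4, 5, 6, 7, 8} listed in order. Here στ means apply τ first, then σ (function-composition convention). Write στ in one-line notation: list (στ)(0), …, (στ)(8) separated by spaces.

For each element, apply τ then σ: 0 → 3 → 7; 1 → 8 → 8; 2 → 1 → 6; 3 → 5 → 3; 4 → 4 → 2; 5 → 7 → 4; 6 → 0 → 1; 7 → 6 → 0; 8 → 2 → 5.
Collecting the images, στ = [7 8 6 3 2 4 1 0 5].

7 8 6 3 2 4 1 0 5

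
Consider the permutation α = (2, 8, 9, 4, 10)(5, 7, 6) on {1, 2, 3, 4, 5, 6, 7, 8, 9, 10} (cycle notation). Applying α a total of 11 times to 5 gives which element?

5 lies in the 3-cycle (5, 7, 6).
Since the cycle has length 3, α^11 acts on it the same as α^2 (11 mod 3 = 2).
Stepping 2 places around the cycle: 5 → 7 → 6.

6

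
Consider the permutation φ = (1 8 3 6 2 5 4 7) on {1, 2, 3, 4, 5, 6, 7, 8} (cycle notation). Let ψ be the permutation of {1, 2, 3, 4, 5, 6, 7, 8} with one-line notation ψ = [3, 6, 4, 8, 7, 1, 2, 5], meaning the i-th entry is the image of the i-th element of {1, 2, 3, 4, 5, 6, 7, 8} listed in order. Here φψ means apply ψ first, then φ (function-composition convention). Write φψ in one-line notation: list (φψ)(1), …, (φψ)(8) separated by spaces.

For each element, apply ψ then φ: 1 → 3 → 6; 2 → 6 → 2; 3 → 4 → 7; 4 → 8 → 3; 5 → 7 → 1; 6 → 1 → 8; 7 → 2 → 5; 8 → 5 → 4.
Collecting the images, φψ = [6 2 7 3 1 8 5 4].

6 2 7 3 1 8 5 4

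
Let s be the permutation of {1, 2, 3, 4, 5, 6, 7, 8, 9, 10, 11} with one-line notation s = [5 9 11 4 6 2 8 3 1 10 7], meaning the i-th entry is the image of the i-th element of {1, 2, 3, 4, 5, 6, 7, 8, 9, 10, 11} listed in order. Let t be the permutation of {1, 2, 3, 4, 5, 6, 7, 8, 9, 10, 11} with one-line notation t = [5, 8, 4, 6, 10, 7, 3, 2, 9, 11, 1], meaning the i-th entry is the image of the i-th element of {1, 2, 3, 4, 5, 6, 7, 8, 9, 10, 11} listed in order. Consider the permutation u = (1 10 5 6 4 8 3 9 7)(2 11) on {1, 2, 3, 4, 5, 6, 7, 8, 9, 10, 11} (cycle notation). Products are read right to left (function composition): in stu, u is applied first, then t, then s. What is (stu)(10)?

10

Apply the permutations in order: u(10) = 5, then t(5) = 10, then s(10) = 10. So (stu)(10) = 10.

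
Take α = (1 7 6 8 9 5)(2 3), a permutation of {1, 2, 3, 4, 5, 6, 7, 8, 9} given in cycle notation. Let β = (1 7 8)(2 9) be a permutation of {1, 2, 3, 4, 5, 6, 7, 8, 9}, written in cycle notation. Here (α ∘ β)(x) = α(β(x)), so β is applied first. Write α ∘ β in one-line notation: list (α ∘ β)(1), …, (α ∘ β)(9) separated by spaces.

For each element, apply β then α: 1 → 7 → 6; 2 → 9 → 5; 3 → 3 → 2; 4 → 4 → 4; 5 → 5 → 1; 6 → 6 → 8; 7 → 8 → 9; 8 → 1 → 7; 9 → 2 → 3.
So α ∘ β in one-line form is 6 5 2 4 1 8 9 7 3.

6 5 2 4 1 8 9 7 3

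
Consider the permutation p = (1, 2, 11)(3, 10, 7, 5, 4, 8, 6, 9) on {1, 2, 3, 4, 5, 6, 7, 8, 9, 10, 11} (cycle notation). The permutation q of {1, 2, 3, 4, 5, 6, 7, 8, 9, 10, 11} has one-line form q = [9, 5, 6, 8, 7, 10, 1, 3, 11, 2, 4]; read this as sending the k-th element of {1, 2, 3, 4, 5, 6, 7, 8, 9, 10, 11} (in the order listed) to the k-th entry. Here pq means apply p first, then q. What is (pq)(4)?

(pq)(4) = q(p(4)). p(4) = 8, then q(8) = 3. So (pq)(4) = 3.

3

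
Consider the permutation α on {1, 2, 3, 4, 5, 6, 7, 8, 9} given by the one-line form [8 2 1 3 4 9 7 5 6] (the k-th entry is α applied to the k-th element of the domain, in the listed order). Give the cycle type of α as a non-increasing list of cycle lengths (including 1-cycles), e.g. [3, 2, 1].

[5, 2, 1, 1]

The disjoint cycles are (1, 8, 5, 4, 3)(2)(6, 9)(7), with lengths 5, 2, 1, 1 in non-increasing order.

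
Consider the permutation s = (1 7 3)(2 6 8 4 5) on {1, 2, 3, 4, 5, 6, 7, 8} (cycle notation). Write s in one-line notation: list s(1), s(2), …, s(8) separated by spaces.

7 6 1 5 2 8 3 4

Image by image: 1→7, 2→6, 3→1, 4→5, 5→2, 6→8, 7→3, 8→4.
Listing these in domain order gives 7 6 1 5 2 8 3 4.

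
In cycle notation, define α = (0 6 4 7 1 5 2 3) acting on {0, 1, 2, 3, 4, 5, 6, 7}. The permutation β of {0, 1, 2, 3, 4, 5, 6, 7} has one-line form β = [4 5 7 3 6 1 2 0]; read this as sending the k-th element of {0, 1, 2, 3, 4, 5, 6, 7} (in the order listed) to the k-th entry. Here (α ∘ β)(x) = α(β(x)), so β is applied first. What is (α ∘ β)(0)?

(α ∘ β)(0) = α(β(0)). β(0) = 4, then α(4) = 7. So (α ∘ β)(0) = 7.

7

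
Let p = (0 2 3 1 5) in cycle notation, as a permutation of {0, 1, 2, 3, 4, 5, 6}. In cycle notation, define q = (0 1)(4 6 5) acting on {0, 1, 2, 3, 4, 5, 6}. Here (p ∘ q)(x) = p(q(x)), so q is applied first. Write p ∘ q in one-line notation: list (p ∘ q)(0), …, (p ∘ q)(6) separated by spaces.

For each element, apply q then p: 0 → 1 → 5; 1 → 0 → 2; 2 → 2 → 3; 3 → 3 → 1; 4 → 6 → 6; 5 → 4 → 4; 6 → 5 → 0.
So p ∘ q in one-line form is 5 2 3 1 6 4 0.

5 2 3 1 6 4 0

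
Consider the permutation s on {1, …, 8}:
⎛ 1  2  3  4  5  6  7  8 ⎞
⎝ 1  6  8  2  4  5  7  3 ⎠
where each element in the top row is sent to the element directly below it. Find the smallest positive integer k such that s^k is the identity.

Writing s as disjoint cycles, the cycle lengths are 4, 2, 1, 1.
Since disjoint cycles commute, ord(s) = lcm(4, 2) = 4.

4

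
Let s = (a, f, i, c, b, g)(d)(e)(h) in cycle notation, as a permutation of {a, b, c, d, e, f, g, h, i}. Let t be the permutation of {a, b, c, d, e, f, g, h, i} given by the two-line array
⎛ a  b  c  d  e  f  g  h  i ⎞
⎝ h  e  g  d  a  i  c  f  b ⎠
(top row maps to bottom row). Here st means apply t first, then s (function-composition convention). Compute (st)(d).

(st)(d) = s(t(d)). t(d) = d, then s(d) = d. So (st)(d) = d.

d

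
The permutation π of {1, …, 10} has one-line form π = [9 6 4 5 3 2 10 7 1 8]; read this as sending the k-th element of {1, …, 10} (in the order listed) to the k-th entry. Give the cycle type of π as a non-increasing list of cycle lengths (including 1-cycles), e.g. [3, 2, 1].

[3, 3, 2, 2]

The disjoint cycles are (1 9)(2 6)(3 4 5)(7 10 8), with lengths 3, 3, 2, 2 in non-increasing order.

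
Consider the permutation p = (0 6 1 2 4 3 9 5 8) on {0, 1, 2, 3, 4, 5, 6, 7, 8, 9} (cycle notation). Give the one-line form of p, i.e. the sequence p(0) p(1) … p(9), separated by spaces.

Reading each image from the cycles: 0→6, 1→2, 2→4, 3→9, 4→3, 5→8, 6→1, 7→7, 8→0, 9→5.
Listing these in domain order gives 6 2 4 9 3 8 1 7 0 5.

6 2 4 9 3 8 1 7 0 5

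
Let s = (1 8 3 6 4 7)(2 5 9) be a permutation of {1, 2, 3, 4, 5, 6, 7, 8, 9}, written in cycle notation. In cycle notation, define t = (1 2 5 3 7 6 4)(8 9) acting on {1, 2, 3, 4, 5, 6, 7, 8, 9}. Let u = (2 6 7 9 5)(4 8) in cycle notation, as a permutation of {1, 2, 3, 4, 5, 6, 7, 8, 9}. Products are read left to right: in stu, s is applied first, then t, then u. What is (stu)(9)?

Chase 9: s(9) = 2; t(2) = 5; u(5) = 2. Hence (stu)(9) = 2.

2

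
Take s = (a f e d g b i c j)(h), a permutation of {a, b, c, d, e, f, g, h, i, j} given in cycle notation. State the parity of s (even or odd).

The cycle lengths are 9, 1.
A cycle is odd iff its length is even; s has 0 even-length cycles, so sgn(s) = (−1)^0 and s is even.

even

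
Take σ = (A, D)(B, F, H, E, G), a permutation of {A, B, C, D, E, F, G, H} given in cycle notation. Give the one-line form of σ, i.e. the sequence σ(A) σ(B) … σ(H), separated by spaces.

D F C A G H B E

Image by image: A→D, B→F, C→C, D→A, E→G, F→H, G→B, H→E.
So the one-line form is D F C A G H B E.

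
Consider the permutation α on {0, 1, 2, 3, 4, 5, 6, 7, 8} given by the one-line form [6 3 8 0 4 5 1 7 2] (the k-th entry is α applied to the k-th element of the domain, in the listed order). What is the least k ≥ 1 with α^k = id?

4

The disjoint-cycle form of α has cycle lengths 4, 2, 1, 1, 1.
Since disjoint cycles commute, ord(α) = lcm(4, 2) = 4.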